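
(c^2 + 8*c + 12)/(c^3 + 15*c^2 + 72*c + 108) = (c + 2)/(c^2 + 9*c + 18)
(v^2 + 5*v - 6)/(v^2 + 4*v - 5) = (v + 6)/(v + 5)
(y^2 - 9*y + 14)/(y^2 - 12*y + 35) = (y - 2)/(y - 5)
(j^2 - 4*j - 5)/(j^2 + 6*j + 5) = (j - 5)/(j + 5)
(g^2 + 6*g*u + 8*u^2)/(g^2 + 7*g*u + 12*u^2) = (g + 2*u)/(g + 3*u)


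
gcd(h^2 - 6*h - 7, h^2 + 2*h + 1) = h + 1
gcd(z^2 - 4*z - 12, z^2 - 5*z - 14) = z + 2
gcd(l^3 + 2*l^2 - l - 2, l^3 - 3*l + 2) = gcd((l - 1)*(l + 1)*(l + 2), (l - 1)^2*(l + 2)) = l^2 + l - 2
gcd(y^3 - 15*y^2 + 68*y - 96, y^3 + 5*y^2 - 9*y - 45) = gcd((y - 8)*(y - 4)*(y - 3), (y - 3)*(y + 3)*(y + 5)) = y - 3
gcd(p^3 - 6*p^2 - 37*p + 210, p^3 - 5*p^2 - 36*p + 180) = p^2 + p - 30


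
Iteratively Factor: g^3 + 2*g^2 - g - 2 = (g + 1)*(g^2 + g - 2) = (g - 1)*(g + 1)*(g + 2)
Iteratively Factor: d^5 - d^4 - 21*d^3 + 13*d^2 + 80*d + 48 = (d - 3)*(d^4 + 2*d^3 - 15*d^2 - 32*d - 16) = (d - 3)*(d + 1)*(d^3 + d^2 - 16*d - 16) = (d - 3)*(d + 1)^2*(d^2 - 16) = (d - 3)*(d + 1)^2*(d + 4)*(d - 4)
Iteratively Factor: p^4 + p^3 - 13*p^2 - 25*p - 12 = (p + 1)*(p^3 - 13*p - 12) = (p - 4)*(p + 1)*(p^2 + 4*p + 3) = (p - 4)*(p + 1)*(p + 3)*(p + 1)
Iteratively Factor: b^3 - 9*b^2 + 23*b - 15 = (b - 3)*(b^2 - 6*b + 5) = (b - 3)*(b - 1)*(b - 5)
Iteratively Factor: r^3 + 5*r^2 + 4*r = (r + 1)*(r^2 + 4*r) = r*(r + 1)*(r + 4)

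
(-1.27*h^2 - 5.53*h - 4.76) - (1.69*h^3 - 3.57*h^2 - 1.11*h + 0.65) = -1.69*h^3 + 2.3*h^2 - 4.42*h - 5.41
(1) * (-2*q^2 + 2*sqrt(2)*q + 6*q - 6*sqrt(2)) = -2*q^2 + 2*sqrt(2)*q + 6*q - 6*sqrt(2)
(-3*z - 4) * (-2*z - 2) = 6*z^2 + 14*z + 8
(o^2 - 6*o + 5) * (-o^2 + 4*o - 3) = -o^4 + 10*o^3 - 32*o^2 + 38*o - 15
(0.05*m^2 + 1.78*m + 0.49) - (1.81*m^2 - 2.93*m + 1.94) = -1.76*m^2 + 4.71*m - 1.45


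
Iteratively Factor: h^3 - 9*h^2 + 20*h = (h - 4)*(h^2 - 5*h) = h*(h - 4)*(h - 5)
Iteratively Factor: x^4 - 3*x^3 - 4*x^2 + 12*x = (x - 2)*(x^3 - x^2 - 6*x) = (x - 3)*(x - 2)*(x^2 + 2*x) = x*(x - 3)*(x - 2)*(x + 2)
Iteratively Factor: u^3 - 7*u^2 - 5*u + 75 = (u + 3)*(u^2 - 10*u + 25) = (u - 5)*(u + 3)*(u - 5)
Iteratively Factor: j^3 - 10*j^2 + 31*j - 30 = (j - 5)*(j^2 - 5*j + 6) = (j - 5)*(j - 2)*(j - 3)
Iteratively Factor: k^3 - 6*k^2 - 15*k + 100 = (k - 5)*(k^2 - k - 20) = (k - 5)*(k + 4)*(k - 5)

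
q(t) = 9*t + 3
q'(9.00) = 9.00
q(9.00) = 84.00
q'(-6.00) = 9.00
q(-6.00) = -51.00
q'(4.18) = 9.00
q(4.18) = 40.62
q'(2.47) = 9.00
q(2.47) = 25.23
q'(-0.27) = 9.00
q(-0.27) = 0.57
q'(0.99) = 9.00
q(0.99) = 11.91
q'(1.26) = 9.00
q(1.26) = 14.34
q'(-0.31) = 9.00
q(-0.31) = 0.21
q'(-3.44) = 9.00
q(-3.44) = -27.96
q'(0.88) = 9.00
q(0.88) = 10.92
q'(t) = 9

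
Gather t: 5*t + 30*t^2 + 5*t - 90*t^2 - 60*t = -60*t^2 - 50*t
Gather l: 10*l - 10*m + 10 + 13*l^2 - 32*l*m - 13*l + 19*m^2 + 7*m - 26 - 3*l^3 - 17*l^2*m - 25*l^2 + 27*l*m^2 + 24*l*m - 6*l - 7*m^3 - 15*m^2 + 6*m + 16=-3*l^3 + l^2*(-17*m - 12) + l*(27*m^2 - 8*m - 9) - 7*m^3 + 4*m^2 + 3*m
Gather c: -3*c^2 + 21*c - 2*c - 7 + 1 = -3*c^2 + 19*c - 6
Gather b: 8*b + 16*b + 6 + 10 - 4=24*b + 12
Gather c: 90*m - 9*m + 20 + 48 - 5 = 81*m + 63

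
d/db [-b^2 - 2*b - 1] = -2*b - 2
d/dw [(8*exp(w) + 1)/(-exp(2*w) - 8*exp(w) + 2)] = 2*(4*exp(2*w) + exp(w) + 12)*exp(w)/(exp(4*w) + 16*exp(3*w) + 60*exp(2*w) - 32*exp(w) + 4)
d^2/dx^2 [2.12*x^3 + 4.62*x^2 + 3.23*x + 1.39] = 12.72*x + 9.24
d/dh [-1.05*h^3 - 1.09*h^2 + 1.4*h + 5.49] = -3.15*h^2 - 2.18*h + 1.4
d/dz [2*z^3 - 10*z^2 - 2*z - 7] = 6*z^2 - 20*z - 2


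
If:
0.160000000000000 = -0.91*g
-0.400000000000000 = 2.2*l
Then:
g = -0.18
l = -0.18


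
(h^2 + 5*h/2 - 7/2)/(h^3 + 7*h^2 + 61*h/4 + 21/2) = 2*(h - 1)/(2*h^2 + 7*h + 6)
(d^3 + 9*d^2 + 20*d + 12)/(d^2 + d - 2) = (d^2 + 7*d + 6)/(d - 1)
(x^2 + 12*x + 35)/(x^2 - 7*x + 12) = (x^2 + 12*x + 35)/(x^2 - 7*x + 12)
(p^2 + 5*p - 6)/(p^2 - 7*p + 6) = (p + 6)/(p - 6)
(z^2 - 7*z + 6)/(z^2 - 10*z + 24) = (z - 1)/(z - 4)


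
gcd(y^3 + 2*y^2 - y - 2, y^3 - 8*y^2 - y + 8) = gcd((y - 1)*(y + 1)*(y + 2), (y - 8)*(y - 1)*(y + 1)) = y^2 - 1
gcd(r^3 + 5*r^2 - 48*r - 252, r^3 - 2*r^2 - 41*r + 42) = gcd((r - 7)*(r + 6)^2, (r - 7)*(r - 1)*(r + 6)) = r^2 - r - 42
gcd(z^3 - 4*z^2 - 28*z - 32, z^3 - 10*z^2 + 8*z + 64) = z^2 - 6*z - 16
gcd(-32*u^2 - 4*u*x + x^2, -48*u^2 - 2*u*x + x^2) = -8*u + x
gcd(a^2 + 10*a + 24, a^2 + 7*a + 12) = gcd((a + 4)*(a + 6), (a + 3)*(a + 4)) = a + 4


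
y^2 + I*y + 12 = (y - 3*I)*(y + 4*I)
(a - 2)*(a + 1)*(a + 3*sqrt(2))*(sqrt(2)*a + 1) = sqrt(2)*a^4 - sqrt(2)*a^3 + 7*a^3 - 7*a^2 + sqrt(2)*a^2 - 14*a - 3*sqrt(2)*a - 6*sqrt(2)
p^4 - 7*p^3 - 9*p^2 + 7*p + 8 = (p - 8)*(p - 1)*(p + 1)^2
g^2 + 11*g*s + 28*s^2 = (g + 4*s)*(g + 7*s)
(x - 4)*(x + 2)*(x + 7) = x^3 + 5*x^2 - 22*x - 56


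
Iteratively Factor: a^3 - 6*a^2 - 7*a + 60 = (a - 4)*(a^2 - 2*a - 15) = (a - 5)*(a - 4)*(a + 3)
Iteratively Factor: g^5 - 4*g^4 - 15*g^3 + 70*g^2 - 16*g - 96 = (g + 4)*(g^4 - 8*g^3 + 17*g^2 + 2*g - 24) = (g + 1)*(g + 4)*(g^3 - 9*g^2 + 26*g - 24) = (g - 2)*(g + 1)*(g + 4)*(g^2 - 7*g + 12) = (g - 3)*(g - 2)*(g + 1)*(g + 4)*(g - 4)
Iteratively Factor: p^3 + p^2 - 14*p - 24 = (p + 3)*(p^2 - 2*p - 8) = (p + 2)*(p + 3)*(p - 4)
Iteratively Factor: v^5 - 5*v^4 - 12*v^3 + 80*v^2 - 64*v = (v - 1)*(v^4 - 4*v^3 - 16*v^2 + 64*v) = (v - 4)*(v - 1)*(v^3 - 16*v) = (v - 4)*(v - 1)*(v + 4)*(v^2 - 4*v) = (v - 4)^2*(v - 1)*(v + 4)*(v)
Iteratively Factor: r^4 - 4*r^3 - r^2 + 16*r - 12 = (r - 1)*(r^3 - 3*r^2 - 4*r + 12) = (r - 2)*(r - 1)*(r^2 - r - 6) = (r - 2)*(r - 1)*(r + 2)*(r - 3)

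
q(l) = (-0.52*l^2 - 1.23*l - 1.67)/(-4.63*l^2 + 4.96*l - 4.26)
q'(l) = (-1.04*l - 1.23)/(-4.63*l^2 + 4.96*l - 4.26) + (9.26*l - 4.96)*(-0.52*l^2 - 1.23*l - 1.67)/(-4.63*l^2 + 4.96*l - 4.26)^2 = (-8.2741*l^2 - 11.0338*l + 13.523)/(21.4369*l^4 - 45.9296*l^3 + 64.0492*l^2 - 42.2592*l + 18.1476)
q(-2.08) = 0.04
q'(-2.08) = 0.00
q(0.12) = 0.49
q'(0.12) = 0.87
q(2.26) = 0.43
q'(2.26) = -0.19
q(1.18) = 0.79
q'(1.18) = -0.47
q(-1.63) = 0.04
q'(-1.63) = 0.02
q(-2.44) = 0.04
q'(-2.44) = -0.00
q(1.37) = 0.70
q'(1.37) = -0.45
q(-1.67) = 0.04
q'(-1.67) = 0.01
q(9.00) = 0.16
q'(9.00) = -0.01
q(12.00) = 0.15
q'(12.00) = -0.00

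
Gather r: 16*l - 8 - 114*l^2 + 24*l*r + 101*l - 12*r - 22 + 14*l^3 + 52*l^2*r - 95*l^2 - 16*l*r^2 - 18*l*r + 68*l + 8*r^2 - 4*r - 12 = 14*l^3 - 209*l^2 + 185*l + r^2*(8 - 16*l) + r*(52*l^2 + 6*l - 16) - 42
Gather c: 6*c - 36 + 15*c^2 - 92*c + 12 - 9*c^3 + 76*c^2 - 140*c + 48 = -9*c^3 + 91*c^2 - 226*c + 24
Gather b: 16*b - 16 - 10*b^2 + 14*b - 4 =-10*b^2 + 30*b - 20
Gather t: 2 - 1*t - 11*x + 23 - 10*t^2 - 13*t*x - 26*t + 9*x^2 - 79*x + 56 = -10*t^2 + t*(-13*x - 27) + 9*x^2 - 90*x + 81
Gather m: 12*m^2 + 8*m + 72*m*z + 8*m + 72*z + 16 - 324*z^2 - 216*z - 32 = 12*m^2 + m*(72*z + 16) - 324*z^2 - 144*z - 16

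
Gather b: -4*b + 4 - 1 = 3 - 4*b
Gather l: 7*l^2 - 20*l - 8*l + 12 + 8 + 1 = 7*l^2 - 28*l + 21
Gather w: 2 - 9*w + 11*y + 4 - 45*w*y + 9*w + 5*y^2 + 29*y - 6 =-45*w*y + 5*y^2 + 40*y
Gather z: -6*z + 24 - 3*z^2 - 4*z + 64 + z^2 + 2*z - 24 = -2*z^2 - 8*z + 64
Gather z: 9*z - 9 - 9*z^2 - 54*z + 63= -9*z^2 - 45*z + 54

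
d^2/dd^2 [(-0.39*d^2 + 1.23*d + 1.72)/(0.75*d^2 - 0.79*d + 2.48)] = (-2.22044604925031e-16*d^4 + 0.921600000000001*d^3 + 10.1574*d^2 - 19.8414*d - 4.229176)/(0.421875*d^6 - 1.333125*d^5 + 5.589225*d^4 - 9.309439*d^3 + 18.481704*d^2 - 14.576448*d + 15.252992)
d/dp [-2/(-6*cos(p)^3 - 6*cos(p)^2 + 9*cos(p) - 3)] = 8*(4*cos(p) + 3*cos(2*p))*sin(p)/(3*(-4*sin(p)^2 - 3*cos(p) + cos(3*p) + 6)^2)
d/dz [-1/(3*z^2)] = 2/(3*z^3)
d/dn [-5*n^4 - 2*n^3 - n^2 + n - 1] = -20*n^3 - 6*n^2 - 2*n + 1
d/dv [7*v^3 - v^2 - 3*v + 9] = 21*v^2 - 2*v - 3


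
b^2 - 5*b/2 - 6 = (b - 4)*(b + 3/2)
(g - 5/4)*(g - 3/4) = g^2 - 2*g + 15/16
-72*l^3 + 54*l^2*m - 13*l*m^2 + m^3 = (-6*l + m)*(-4*l + m)*(-3*l + m)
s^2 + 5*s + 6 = (s + 2)*(s + 3)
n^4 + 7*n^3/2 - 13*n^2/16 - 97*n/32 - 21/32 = (n - 1)*(n + 1/4)*(n + 3/4)*(n + 7/2)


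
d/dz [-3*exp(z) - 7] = -3*exp(z)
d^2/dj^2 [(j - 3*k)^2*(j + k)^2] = 12*j^2 - 24*j*k - 4*k^2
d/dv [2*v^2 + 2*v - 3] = 4*v + 2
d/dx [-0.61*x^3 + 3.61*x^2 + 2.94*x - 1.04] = -1.83*x^2 + 7.22*x + 2.94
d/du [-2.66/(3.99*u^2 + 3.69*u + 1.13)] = (21.2268*u + 9.8154)/(3.99*u^2 + 3.69*u + 1.13)^2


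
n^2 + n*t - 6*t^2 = (n - 2*t)*(n + 3*t)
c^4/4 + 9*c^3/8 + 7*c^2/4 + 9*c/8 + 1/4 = (c/4 + 1/2)*(c + 1/2)*(c + 1)^2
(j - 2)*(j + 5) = j^2 + 3*j - 10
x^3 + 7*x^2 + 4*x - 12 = (x - 1)*(x + 2)*(x + 6)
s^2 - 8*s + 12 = (s - 6)*(s - 2)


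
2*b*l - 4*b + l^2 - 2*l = (2*b + l)*(l - 2)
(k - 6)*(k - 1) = k^2 - 7*k + 6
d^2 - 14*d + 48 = (d - 8)*(d - 6)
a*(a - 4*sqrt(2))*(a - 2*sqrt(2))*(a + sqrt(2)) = a^4 - 5*sqrt(2)*a^3 + 4*a^2 + 16*sqrt(2)*a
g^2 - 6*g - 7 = (g - 7)*(g + 1)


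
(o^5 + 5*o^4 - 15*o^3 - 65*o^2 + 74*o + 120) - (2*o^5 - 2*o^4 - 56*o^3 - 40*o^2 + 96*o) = -o^5 + 7*o^4 + 41*o^3 - 25*o^2 - 22*o + 120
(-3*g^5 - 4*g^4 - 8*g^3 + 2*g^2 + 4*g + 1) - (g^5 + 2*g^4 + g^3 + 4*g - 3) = -4*g^5 - 6*g^4 - 9*g^3 + 2*g^2 + 4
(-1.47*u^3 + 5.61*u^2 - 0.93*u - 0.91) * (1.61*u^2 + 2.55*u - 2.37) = -2.3667*u^5 + 5.2836*u^4 + 16.2921*u^3 - 17.1323*u^2 - 0.1164*u + 2.1567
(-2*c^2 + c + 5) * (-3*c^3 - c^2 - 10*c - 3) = 6*c^5 - c^4 + 4*c^3 - 9*c^2 - 53*c - 15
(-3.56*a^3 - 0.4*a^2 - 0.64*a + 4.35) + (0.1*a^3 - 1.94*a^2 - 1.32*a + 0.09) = -3.46*a^3 - 2.34*a^2 - 1.96*a + 4.44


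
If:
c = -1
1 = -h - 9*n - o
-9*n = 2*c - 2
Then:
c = -1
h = -o - 5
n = 4/9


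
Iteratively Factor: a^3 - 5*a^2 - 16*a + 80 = (a + 4)*(a^2 - 9*a + 20) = (a - 5)*(a + 4)*(a - 4)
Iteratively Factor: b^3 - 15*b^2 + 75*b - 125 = (b - 5)*(b^2 - 10*b + 25) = (b - 5)^2*(b - 5)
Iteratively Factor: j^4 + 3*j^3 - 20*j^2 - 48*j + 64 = (j - 1)*(j^3 + 4*j^2 - 16*j - 64) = (j - 1)*(j + 4)*(j^2 - 16) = (j - 1)*(j + 4)^2*(j - 4)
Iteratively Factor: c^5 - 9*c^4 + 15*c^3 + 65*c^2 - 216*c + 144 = (c - 4)*(c^4 - 5*c^3 - 5*c^2 + 45*c - 36) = (c - 4)*(c - 1)*(c^3 - 4*c^2 - 9*c + 36) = (c - 4)*(c - 3)*(c - 1)*(c^2 - c - 12) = (c - 4)^2*(c - 3)*(c - 1)*(c + 3)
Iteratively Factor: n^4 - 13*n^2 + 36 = (n + 3)*(n^3 - 3*n^2 - 4*n + 12) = (n - 2)*(n + 3)*(n^2 - n - 6) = (n - 3)*(n - 2)*(n + 3)*(n + 2)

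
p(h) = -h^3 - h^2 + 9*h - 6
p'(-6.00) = -87.00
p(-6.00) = 120.00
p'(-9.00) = -216.00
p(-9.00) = 561.00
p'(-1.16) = 7.28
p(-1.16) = -16.22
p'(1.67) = -2.71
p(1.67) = 1.58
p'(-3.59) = -22.48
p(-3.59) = -4.93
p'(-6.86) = -118.46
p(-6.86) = 208.03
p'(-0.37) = 9.33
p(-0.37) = -9.42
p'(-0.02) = 9.04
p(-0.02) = -6.18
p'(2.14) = -9.02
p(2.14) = -1.12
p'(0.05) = 8.89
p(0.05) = -5.55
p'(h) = -3*h^2 - 2*h + 9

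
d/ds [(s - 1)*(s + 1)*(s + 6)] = 3*s^2 + 12*s - 1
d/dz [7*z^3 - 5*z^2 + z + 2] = 21*z^2 - 10*z + 1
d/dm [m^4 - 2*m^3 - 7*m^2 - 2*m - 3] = 4*m^3 - 6*m^2 - 14*m - 2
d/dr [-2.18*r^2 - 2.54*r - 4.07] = -4.36*r - 2.54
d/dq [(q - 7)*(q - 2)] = 2*q - 9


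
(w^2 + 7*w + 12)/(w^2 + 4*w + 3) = (w + 4)/(w + 1)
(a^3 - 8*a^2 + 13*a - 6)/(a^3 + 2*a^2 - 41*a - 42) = (a^2 - 2*a + 1)/(a^2 + 8*a + 7)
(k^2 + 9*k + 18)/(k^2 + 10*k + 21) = (k + 6)/(k + 7)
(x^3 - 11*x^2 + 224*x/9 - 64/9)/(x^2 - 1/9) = (3*x^2 - 32*x + 64)/(3*x + 1)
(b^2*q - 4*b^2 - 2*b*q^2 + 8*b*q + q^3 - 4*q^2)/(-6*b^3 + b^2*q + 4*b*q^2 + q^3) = (-b*q + 4*b + q^2 - 4*q)/(6*b^2 + 5*b*q + q^2)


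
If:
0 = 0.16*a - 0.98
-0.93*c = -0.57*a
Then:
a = 6.12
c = 3.75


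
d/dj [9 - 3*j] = -3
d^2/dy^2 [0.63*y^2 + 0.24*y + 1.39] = 1.26000000000000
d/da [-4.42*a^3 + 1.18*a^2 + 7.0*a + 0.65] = -13.26*a^2 + 2.36*a + 7.0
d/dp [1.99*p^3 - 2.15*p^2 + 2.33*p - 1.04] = 5.97*p^2 - 4.3*p + 2.33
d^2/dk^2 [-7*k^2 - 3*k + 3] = -14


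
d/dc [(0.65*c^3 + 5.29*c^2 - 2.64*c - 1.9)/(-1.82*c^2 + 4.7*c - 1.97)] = (-1.183*c^4 + 6.11*c^3 + 16.2167*c^2 - 27.7586*c + 14.1308)/(3.3124*c^4 - 17.108*c^3 + 29.2608*c^2 - 18.518*c + 3.8809)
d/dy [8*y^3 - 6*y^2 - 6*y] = 24*y^2 - 12*y - 6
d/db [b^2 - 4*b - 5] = 2*b - 4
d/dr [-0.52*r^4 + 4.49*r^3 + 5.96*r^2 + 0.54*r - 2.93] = -2.08*r^3 + 13.47*r^2 + 11.92*r + 0.54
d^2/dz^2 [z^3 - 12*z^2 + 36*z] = 6*z - 24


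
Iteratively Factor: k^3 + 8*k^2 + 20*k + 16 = (k + 2)*(k^2 + 6*k + 8) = (k + 2)^2*(k + 4)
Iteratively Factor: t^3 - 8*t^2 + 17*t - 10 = (t - 2)*(t^2 - 6*t + 5) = (t - 2)*(t - 1)*(t - 5)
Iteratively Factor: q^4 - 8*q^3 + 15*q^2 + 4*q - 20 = (q + 1)*(q^3 - 9*q^2 + 24*q - 20) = (q - 2)*(q + 1)*(q^2 - 7*q + 10) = (q - 5)*(q - 2)*(q + 1)*(q - 2)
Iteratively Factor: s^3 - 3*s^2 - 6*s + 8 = (s - 1)*(s^2 - 2*s - 8) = (s - 1)*(s + 2)*(s - 4)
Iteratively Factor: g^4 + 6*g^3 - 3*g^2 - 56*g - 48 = (g + 1)*(g^3 + 5*g^2 - 8*g - 48) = (g - 3)*(g + 1)*(g^2 + 8*g + 16) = (g - 3)*(g + 1)*(g + 4)*(g + 4)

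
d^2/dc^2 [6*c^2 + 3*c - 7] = 12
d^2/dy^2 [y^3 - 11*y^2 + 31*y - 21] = 6*y - 22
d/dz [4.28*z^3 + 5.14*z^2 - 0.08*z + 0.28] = 12.84*z^2 + 10.28*z - 0.08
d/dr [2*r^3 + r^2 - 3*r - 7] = 6*r^2 + 2*r - 3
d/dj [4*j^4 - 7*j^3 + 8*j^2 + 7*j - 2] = 16*j^3 - 21*j^2 + 16*j + 7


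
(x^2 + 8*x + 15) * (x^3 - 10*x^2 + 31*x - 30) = x^5 - 2*x^4 - 34*x^3 + 68*x^2 + 225*x - 450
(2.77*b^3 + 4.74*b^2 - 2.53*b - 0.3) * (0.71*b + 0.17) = 1.9667*b^4 + 3.8363*b^3 - 0.9905*b^2 - 0.6431*b - 0.051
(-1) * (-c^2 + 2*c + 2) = c^2 - 2*c - 2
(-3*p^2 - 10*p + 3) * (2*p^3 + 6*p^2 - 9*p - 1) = -6*p^5 - 38*p^4 - 27*p^3 + 111*p^2 - 17*p - 3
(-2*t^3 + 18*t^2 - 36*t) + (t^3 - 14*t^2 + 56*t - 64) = -t^3 + 4*t^2 + 20*t - 64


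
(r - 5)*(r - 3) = r^2 - 8*r + 15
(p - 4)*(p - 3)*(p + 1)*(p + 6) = p^4 - 31*p^2 + 42*p + 72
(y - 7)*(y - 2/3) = y^2 - 23*y/3 + 14/3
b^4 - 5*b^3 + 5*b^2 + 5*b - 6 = (b - 3)*(b - 2)*(b - 1)*(b + 1)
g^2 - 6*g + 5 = (g - 5)*(g - 1)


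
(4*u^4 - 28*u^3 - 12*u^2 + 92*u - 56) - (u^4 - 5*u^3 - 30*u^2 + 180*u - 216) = 3*u^4 - 23*u^3 + 18*u^2 - 88*u + 160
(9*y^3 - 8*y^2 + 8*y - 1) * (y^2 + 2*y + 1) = 9*y^5 + 10*y^4 + y^3 + 7*y^2 + 6*y - 1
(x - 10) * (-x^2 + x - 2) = -x^3 + 11*x^2 - 12*x + 20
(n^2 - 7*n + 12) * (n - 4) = n^3 - 11*n^2 + 40*n - 48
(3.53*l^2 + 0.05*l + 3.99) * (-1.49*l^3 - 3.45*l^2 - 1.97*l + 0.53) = -5.2597*l^5 - 12.253*l^4 - 13.0717*l^3 - 11.9931*l^2 - 7.8338*l + 2.1147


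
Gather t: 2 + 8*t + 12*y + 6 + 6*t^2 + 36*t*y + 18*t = 6*t^2 + t*(36*y + 26) + 12*y + 8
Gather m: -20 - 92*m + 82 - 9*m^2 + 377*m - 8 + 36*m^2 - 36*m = 27*m^2 + 249*m + 54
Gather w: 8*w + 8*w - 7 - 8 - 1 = 16*w - 16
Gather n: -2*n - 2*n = -4*n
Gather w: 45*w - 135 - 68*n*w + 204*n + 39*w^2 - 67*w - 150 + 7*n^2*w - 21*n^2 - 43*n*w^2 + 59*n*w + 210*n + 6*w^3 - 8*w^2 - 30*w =-21*n^2 + 414*n + 6*w^3 + w^2*(31 - 43*n) + w*(7*n^2 - 9*n - 52) - 285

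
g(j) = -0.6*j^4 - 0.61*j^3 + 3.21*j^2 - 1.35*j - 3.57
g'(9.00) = -1841.40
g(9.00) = -4137.00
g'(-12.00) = 3805.29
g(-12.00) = -10912.65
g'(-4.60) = 164.00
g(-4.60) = -138.71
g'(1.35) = -1.92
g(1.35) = -3.04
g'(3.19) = -77.40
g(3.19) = -57.14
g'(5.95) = -533.49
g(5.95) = -778.46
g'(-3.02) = 28.68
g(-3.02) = -3.32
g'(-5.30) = 270.52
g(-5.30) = -288.86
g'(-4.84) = 196.82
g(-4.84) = -181.93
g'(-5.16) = 246.53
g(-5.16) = -252.68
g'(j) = -2.4*j^3 - 1.83*j^2 + 6.42*j - 1.35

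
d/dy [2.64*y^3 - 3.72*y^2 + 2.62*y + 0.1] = 7.92*y^2 - 7.44*y + 2.62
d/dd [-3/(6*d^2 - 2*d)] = 3*(6*d - 1)/(2*d^2*(3*d - 1)^2)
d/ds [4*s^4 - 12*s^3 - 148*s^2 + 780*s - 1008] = 16*s^3 - 36*s^2 - 296*s + 780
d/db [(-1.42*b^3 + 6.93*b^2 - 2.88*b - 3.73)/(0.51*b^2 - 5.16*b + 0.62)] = (-0.7242*b^4 + 14.6544*b^3 - 36.9312*b^2 + 12.3978*b - 21.0324)/(0.2601*b^4 - 5.2632*b^3 + 27.258*b^2 - 6.3984*b + 0.3844)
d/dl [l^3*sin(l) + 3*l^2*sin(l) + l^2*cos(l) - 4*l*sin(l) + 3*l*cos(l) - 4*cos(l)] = l^3*cos(l) + 2*l^2*sin(l) + 3*l^2*cos(l) + 3*l*sin(l) - 2*l*cos(l) + 3*cos(l)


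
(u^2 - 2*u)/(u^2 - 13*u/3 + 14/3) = 3*u/(3*u - 7)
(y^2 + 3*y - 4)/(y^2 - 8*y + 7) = (y + 4)/(y - 7)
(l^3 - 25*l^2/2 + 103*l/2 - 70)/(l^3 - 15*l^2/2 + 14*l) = (l - 5)/l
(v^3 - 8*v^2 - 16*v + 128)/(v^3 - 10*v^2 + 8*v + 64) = (v + 4)/(v + 2)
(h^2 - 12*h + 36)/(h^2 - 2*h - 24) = (h - 6)/(h + 4)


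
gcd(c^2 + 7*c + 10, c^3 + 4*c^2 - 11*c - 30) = c^2 + 7*c + 10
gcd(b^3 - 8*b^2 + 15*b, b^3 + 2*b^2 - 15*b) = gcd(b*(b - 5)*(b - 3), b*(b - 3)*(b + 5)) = b^2 - 3*b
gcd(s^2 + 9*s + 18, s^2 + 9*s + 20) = 1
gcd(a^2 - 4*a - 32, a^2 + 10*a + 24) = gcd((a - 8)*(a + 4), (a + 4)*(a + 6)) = a + 4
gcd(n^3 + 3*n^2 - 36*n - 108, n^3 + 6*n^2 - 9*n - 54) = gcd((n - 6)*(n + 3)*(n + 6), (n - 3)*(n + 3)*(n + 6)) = n^2 + 9*n + 18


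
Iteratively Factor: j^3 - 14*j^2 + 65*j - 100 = (j - 5)*(j^2 - 9*j + 20) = (j - 5)^2*(j - 4)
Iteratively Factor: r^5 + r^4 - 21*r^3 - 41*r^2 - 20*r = (r - 5)*(r^4 + 6*r^3 + 9*r^2 + 4*r) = (r - 5)*(r + 4)*(r^3 + 2*r^2 + r) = r*(r - 5)*(r + 4)*(r^2 + 2*r + 1) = r*(r - 5)*(r + 1)*(r + 4)*(r + 1)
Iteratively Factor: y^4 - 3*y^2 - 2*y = (y + 1)*(y^3 - y^2 - 2*y) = y*(y + 1)*(y^2 - y - 2) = y*(y + 1)^2*(y - 2)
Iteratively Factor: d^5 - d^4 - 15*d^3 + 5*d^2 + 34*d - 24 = (d - 4)*(d^4 + 3*d^3 - 3*d^2 - 7*d + 6) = (d - 4)*(d - 1)*(d^3 + 4*d^2 + d - 6) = (d - 4)*(d - 1)^2*(d^2 + 5*d + 6) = (d - 4)*(d - 1)^2*(d + 2)*(d + 3)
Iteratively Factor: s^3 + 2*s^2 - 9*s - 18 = (s + 2)*(s^2 - 9) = (s + 2)*(s + 3)*(s - 3)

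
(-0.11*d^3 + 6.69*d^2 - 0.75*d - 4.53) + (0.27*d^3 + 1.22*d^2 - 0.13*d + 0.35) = 0.16*d^3 + 7.91*d^2 - 0.88*d - 4.18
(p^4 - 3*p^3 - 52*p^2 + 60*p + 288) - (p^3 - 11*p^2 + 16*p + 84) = p^4 - 4*p^3 - 41*p^2 + 44*p + 204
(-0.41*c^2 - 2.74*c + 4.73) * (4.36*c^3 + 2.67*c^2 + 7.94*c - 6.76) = -1.7876*c^5 - 13.0411*c^4 + 10.0516*c^3 - 6.3549*c^2 + 56.0786*c - 31.9748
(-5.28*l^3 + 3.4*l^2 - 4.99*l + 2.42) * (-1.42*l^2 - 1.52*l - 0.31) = 7.4976*l^5 + 3.1976*l^4 + 3.5546*l^3 + 3.0944*l^2 - 2.1315*l - 0.7502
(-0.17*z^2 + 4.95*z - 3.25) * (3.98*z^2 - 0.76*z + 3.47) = -0.6766*z^4 + 19.8302*z^3 - 17.2869*z^2 + 19.6465*z - 11.2775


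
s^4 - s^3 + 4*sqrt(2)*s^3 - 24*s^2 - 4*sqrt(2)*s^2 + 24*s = s*(s - 1)*(s - 2*sqrt(2))*(s + 6*sqrt(2))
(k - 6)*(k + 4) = k^2 - 2*k - 24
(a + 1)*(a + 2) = a^2 + 3*a + 2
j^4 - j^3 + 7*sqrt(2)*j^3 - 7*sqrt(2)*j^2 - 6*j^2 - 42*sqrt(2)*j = j*(j - 3)*(j + 2)*(j + 7*sqrt(2))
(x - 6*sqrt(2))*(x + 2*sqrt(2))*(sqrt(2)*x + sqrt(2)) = sqrt(2)*x^3 - 8*x^2 + sqrt(2)*x^2 - 24*sqrt(2)*x - 8*x - 24*sqrt(2)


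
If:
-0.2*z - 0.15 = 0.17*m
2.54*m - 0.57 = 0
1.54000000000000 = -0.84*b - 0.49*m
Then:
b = -1.96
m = 0.22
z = -0.94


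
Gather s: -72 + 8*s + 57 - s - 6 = 7*s - 21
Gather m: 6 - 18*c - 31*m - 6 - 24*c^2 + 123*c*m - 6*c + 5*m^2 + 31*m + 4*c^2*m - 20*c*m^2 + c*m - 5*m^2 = -24*c^2 - 20*c*m^2 - 24*c + m*(4*c^2 + 124*c)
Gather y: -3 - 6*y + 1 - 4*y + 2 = -10*y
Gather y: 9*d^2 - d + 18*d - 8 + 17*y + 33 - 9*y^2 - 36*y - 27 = 9*d^2 + 17*d - 9*y^2 - 19*y - 2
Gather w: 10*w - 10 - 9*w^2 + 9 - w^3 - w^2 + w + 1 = -w^3 - 10*w^2 + 11*w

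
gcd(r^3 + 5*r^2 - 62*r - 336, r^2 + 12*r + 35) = r + 7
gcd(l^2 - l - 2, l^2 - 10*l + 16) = l - 2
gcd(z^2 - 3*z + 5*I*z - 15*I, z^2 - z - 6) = z - 3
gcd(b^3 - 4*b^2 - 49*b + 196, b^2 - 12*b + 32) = b - 4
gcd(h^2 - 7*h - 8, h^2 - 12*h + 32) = h - 8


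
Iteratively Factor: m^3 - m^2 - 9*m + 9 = (m - 1)*(m^2 - 9) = (m - 3)*(m - 1)*(m + 3)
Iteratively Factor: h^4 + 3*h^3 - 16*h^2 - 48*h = (h)*(h^3 + 3*h^2 - 16*h - 48) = h*(h - 4)*(h^2 + 7*h + 12) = h*(h - 4)*(h + 3)*(h + 4)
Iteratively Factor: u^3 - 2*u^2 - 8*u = (u + 2)*(u^2 - 4*u) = (u - 4)*(u + 2)*(u)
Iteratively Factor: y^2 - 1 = (y - 1)*(y + 1)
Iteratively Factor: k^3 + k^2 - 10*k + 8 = (k - 2)*(k^2 + 3*k - 4) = (k - 2)*(k - 1)*(k + 4)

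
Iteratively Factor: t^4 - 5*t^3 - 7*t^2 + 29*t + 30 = (t + 2)*(t^3 - 7*t^2 + 7*t + 15) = (t - 3)*(t + 2)*(t^2 - 4*t - 5) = (t - 5)*(t - 3)*(t + 2)*(t + 1)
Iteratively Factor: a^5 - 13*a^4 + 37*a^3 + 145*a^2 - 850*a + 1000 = (a - 5)*(a^4 - 8*a^3 - 3*a^2 + 130*a - 200) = (a - 5)^2*(a^3 - 3*a^2 - 18*a + 40) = (a - 5)^2*(a + 4)*(a^2 - 7*a + 10) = (a - 5)^2*(a - 2)*(a + 4)*(a - 5)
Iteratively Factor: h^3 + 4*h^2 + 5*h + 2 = (h + 2)*(h^2 + 2*h + 1) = (h + 1)*(h + 2)*(h + 1)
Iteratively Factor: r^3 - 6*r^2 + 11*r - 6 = (r - 3)*(r^2 - 3*r + 2) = (r - 3)*(r - 2)*(r - 1)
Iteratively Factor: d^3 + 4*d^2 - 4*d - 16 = (d + 4)*(d^2 - 4) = (d + 2)*(d + 4)*(d - 2)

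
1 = 1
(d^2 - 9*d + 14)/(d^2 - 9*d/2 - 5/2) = 2*(-d^2 + 9*d - 14)/(-2*d^2 + 9*d + 5)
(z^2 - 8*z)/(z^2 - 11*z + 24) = z/(z - 3)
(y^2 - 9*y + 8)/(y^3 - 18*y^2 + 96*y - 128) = (y - 1)/(y^2 - 10*y + 16)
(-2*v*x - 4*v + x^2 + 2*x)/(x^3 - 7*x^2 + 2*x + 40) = (-2*v + x)/(x^2 - 9*x + 20)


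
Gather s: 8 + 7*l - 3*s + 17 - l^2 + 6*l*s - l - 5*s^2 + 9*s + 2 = -l^2 + 6*l - 5*s^2 + s*(6*l + 6) + 27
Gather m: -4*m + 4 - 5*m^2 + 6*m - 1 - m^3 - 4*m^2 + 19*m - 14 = -m^3 - 9*m^2 + 21*m - 11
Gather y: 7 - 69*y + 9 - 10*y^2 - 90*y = -10*y^2 - 159*y + 16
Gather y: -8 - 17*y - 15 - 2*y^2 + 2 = -2*y^2 - 17*y - 21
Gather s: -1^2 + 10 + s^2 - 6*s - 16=s^2 - 6*s - 7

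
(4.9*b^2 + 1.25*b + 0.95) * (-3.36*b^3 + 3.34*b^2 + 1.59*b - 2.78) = -16.464*b^5 + 12.166*b^4 + 8.774*b^3 - 8.4615*b^2 - 1.9645*b - 2.641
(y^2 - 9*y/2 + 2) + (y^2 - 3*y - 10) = 2*y^2 - 15*y/2 - 8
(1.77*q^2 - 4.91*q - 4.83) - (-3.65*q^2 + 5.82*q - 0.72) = 5.42*q^2 - 10.73*q - 4.11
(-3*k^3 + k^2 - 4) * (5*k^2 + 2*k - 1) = -15*k^5 - k^4 + 5*k^3 - 21*k^2 - 8*k + 4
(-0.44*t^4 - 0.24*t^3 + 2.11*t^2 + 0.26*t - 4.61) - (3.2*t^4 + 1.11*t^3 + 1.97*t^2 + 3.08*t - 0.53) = -3.64*t^4 - 1.35*t^3 + 0.14*t^2 - 2.82*t - 4.08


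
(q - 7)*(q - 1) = q^2 - 8*q + 7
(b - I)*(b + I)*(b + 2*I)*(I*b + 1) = I*b^4 - b^3 + 3*I*b^2 - b + 2*I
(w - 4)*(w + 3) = w^2 - w - 12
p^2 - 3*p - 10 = (p - 5)*(p + 2)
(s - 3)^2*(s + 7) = s^3 + s^2 - 33*s + 63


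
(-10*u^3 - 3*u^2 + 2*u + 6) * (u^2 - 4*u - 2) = -10*u^5 + 37*u^4 + 34*u^3 + 4*u^2 - 28*u - 12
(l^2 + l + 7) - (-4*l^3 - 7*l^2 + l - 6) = 4*l^3 + 8*l^2 + 13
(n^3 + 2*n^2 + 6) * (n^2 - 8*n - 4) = n^5 - 6*n^4 - 20*n^3 - 2*n^2 - 48*n - 24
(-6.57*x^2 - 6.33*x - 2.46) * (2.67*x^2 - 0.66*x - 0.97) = -17.5419*x^4 - 12.5649*x^3 + 3.9825*x^2 + 7.7637*x + 2.3862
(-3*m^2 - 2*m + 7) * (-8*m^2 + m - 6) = 24*m^4 + 13*m^3 - 40*m^2 + 19*m - 42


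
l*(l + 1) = l^2 + l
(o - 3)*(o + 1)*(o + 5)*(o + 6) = o^4 + 9*o^3 + 5*o^2 - 93*o - 90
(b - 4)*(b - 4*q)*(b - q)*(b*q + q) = b^4*q - 5*b^3*q^2 - 3*b^3*q + 4*b^2*q^3 + 15*b^2*q^2 - 4*b^2*q - 12*b*q^3 + 20*b*q^2 - 16*q^3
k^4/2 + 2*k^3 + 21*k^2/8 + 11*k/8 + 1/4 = (k/2 + 1/4)*(k + 1/2)*(k + 1)*(k + 2)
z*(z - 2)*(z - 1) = z^3 - 3*z^2 + 2*z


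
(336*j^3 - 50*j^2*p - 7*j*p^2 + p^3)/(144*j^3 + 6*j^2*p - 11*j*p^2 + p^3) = (7*j + p)/(3*j + p)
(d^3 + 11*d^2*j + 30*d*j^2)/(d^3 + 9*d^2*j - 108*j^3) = d*(d + 5*j)/(d^2 + 3*d*j - 18*j^2)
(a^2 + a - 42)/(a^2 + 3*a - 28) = (a - 6)/(a - 4)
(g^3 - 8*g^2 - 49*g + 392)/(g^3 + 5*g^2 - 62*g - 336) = (g - 7)/(g + 6)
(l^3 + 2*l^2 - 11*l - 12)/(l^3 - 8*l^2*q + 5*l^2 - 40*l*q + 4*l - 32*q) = (3 - l)/(-l + 8*q)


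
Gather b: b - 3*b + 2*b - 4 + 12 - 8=0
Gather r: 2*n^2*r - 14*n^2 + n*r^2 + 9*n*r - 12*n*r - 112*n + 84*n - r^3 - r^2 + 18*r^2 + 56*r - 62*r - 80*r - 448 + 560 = -14*n^2 - 28*n - r^3 + r^2*(n + 17) + r*(2*n^2 - 3*n - 86) + 112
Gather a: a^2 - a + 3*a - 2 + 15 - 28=a^2 + 2*a - 15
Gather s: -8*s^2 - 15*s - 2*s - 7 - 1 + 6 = -8*s^2 - 17*s - 2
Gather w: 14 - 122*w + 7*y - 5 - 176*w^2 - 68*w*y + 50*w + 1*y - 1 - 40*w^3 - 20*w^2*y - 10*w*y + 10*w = -40*w^3 + w^2*(-20*y - 176) + w*(-78*y - 62) + 8*y + 8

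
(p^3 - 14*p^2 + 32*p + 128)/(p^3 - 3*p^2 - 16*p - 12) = (p^2 - 16*p + 64)/(p^2 - 5*p - 6)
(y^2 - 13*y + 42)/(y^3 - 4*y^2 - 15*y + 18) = (y - 7)/(y^2 + 2*y - 3)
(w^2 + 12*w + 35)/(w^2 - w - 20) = (w^2 + 12*w + 35)/(w^2 - w - 20)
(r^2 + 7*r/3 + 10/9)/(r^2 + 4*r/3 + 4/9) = (3*r + 5)/(3*r + 2)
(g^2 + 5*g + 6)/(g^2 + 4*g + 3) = (g + 2)/(g + 1)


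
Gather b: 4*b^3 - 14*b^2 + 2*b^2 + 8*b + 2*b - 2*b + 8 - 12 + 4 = 4*b^3 - 12*b^2 + 8*b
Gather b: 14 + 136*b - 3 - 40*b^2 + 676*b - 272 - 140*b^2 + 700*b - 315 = -180*b^2 + 1512*b - 576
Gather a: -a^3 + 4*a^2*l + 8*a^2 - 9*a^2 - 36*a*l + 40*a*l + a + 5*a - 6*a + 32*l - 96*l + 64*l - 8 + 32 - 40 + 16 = -a^3 + a^2*(4*l - 1) + 4*a*l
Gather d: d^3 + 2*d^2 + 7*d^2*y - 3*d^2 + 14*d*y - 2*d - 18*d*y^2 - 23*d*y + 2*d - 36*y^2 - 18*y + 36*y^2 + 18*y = d^3 + d^2*(7*y - 1) + d*(-18*y^2 - 9*y)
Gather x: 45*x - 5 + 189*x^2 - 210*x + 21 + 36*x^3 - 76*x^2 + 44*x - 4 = 36*x^3 + 113*x^2 - 121*x + 12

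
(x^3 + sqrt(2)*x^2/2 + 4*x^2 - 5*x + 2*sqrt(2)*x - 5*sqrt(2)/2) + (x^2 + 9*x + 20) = x^3 + sqrt(2)*x^2/2 + 5*x^2 + 2*sqrt(2)*x + 4*x - 5*sqrt(2)/2 + 20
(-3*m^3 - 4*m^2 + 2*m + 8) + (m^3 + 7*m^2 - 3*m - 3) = -2*m^3 + 3*m^2 - m + 5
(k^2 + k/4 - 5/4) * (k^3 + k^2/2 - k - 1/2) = k^5 + 3*k^4/4 - 17*k^3/8 - 11*k^2/8 + 9*k/8 + 5/8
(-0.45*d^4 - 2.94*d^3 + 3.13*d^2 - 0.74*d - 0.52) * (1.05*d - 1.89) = -0.4725*d^5 - 2.2365*d^4 + 8.8431*d^3 - 6.6927*d^2 + 0.8526*d + 0.9828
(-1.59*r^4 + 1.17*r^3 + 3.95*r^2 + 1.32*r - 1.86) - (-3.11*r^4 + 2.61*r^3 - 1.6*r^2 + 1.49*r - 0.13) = 1.52*r^4 - 1.44*r^3 + 5.55*r^2 - 0.17*r - 1.73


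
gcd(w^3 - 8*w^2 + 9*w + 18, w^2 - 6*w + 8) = 1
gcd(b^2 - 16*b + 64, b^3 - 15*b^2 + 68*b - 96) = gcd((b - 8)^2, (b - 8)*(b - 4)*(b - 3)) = b - 8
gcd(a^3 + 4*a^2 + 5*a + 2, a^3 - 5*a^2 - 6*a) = a + 1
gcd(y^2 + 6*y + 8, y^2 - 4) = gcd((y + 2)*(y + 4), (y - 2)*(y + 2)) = y + 2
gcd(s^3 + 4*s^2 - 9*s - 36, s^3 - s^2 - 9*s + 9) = s^2 - 9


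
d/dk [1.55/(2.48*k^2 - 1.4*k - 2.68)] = (2.17 - 7.688*k)/(-2.48*k^2 + 1.4*k + 2.68)^2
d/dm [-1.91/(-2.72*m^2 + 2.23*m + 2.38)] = (4.2593 - 10.3904*m)/(-2.72*m^2 + 2.23*m + 2.38)^2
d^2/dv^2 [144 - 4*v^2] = -8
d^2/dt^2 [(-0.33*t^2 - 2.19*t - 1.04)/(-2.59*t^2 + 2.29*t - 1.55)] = (33.296004*t^3 + 33.909834*t^2 - 89.760594*t + 19.690028)/(17.373979*t^6 - 46.084647*t^5 + 71.939322*t^4 - 67.168219*t^3 + 43.05249*t^2 - 16.505175*t + 3.723875)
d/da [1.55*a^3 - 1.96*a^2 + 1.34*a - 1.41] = 4.65*a^2 - 3.92*a + 1.34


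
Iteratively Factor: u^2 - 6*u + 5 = (u - 1)*(u - 5)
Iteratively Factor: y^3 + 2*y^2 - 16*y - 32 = (y - 4)*(y^2 + 6*y + 8) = (y - 4)*(y + 2)*(y + 4)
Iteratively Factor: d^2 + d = (d + 1)*(d)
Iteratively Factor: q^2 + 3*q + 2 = (q + 1)*(q + 2)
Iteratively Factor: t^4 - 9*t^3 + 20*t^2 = (t)*(t^3 - 9*t^2 + 20*t) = t*(t - 5)*(t^2 - 4*t) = t^2*(t - 5)*(t - 4)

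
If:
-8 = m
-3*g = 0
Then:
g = 0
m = -8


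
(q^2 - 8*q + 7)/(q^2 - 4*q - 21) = (q - 1)/(q + 3)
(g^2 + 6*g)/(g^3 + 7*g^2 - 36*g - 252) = g/(g^2 + g - 42)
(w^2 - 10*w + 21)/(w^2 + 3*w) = (w^2 - 10*w + 21)/(w*(w + 3))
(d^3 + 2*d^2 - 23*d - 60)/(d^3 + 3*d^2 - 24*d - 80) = (d + 3)/(d + 4)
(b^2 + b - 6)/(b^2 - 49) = (b^2 + b - 6)/(b^2 - 49)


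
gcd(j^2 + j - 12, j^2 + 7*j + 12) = j + 4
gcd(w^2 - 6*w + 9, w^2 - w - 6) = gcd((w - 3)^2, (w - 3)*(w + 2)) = w - 3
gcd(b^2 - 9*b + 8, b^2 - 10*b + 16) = b - 8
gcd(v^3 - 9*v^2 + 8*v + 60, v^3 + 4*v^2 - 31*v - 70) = v^2 - 3*v - 10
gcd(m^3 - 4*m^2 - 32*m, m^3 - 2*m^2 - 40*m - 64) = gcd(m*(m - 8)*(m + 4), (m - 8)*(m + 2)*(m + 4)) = m^2 - 4*m - 32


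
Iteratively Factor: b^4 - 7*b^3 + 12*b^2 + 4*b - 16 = (b - 4)*(b^3 - 3*b^2 + 4) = (b - 4)*(b - 2)*(b^2 - b - 2) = (b - 4)*(b - 2)*(b + 1)*(b - 2)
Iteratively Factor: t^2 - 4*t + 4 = (t - 2)*(t - 2)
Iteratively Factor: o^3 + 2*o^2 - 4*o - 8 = (o + 2)*(o^2 - 4) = (o + 2)^2*(o - 2)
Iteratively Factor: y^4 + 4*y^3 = (y)*(y^3 + 4*y^2) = y^2*(y^2 + 4*y) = y^2*(y + 4)*(y)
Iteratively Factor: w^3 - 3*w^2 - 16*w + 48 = (w - 3)*(w^2 - 16) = (w - 3)*(w + 4)*(w - 4)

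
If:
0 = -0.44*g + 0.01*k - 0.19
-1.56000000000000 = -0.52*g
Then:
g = 3.00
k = 151.00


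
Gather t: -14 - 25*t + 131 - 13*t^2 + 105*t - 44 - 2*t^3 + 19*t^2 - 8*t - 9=-2*t^3 + 6*t^2 + 72*t + 64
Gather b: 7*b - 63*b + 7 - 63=-56*b - 56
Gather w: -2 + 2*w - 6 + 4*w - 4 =6*w - 12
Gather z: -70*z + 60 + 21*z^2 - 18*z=21*z^2 - 88*z + 60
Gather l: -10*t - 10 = -10*t - 10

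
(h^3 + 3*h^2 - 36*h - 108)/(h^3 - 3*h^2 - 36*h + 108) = (h + 3)/(h - 3)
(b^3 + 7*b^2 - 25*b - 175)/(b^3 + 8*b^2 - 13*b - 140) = (b - 5)/(b - 4)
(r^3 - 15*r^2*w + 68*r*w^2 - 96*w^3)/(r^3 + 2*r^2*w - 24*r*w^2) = (r^2 - 11*r*w + 24*w^2)/(r*(r + 6*w))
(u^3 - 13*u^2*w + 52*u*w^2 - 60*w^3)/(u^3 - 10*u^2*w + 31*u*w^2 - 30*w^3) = (u - 6*w)/(u - 3*w)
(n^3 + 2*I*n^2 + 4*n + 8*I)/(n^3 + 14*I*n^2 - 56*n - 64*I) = (n^2 + 4)/(n^2 + 12*I*n - 32)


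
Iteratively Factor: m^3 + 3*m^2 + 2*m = (m + 1)*(m^2 + 2*m) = m*(m + 1)*(m + 2)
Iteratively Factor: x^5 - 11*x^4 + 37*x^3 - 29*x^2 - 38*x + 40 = (x - 2)*(x^4 - 9*x^3 + 19*x^2 + 9*x - 20) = (x - 2)*(x - 1)*(x^3 - 8*x^2 + 11*x + 20) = (x - 2)*(x - 1)*(x + 1)*(x^2 - 9*x + 20) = (x - 5)*(x - 2)*(x - 1)*(x + 1)*(x - 4)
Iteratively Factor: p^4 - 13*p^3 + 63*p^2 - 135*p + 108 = (p - 3)*(p^3 - 10*p^2 + 33*p - 36) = (p - 3)^2*(p^2 - 7*p + 12) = (p - 4)*(p - 3)^2*(p - 3)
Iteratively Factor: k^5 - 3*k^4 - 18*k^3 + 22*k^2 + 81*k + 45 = (k + 1)*(k^4 - 4*k^3 - 14*k^2 + 36*k + 45) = (k - 3)*(k + 1)*(k^3 - k^2 - 17*k - 15) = (k - 3)*(k + 1)^2*(k^2 - 2*k - 15) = (k - 3)*(k + 1)^2*(k + 3)*(k - 5)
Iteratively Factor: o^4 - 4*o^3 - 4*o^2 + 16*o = (o)*(o^3 - 4*o^2 - 4*o + 16) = o*(o - 2)*(o^2 - 2*o - 8) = o*(o - 2)*(o + 2)*(o - 4)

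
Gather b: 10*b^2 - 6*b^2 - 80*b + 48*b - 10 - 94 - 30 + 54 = 4*b^2 - 32*b - 80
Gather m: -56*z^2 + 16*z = -56*z^2 + 16*z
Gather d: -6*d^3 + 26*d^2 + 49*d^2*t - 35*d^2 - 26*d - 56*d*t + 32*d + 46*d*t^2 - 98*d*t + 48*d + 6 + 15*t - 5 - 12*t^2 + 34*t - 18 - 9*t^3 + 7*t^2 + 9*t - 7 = -6*d^3 + d^2*(49*t - 9) + d*(46*t^2 - 154*t + 54) - 9*t^3 - 5*t^2 + 58*t - 24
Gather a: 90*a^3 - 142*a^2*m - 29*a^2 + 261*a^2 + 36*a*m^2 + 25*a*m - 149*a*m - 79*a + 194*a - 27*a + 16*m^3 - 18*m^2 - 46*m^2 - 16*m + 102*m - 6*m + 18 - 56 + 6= 90*a^3 + a^2*(232 - 142*m) + a*(36*m^2 - 124*m + 88) + 16*m^3 - 64*m^2 + 80*m - 32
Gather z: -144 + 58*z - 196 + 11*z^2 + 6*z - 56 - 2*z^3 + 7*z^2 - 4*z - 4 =-2*z^3 + 18*z^2 + 60*z - 400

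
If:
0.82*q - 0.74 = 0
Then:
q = 0.90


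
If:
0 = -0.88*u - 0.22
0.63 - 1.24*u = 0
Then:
No Solution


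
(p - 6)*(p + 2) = p^2 - 4*p - 12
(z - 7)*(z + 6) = z^2 - z - 42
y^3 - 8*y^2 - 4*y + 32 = (y - 8)*(y - 2)*(y + 2)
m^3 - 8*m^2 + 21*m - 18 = (m - 3)^2*(m - 2)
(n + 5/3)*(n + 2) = n^2 + 11*n/3 + 10/3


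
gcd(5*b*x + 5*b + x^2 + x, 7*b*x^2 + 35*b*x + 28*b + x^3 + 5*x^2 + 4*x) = x + 1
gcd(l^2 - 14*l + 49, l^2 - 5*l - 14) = l - 7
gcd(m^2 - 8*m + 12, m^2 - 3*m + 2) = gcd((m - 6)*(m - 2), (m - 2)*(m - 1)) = m - 2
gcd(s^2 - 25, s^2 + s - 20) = s + 5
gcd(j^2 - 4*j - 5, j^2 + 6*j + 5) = j + 1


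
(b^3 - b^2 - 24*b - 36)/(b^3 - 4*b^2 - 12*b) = (b + 3)/b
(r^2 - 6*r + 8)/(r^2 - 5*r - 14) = (-r^2 + 6*r - 8)/(-r^2 + 5*r + 14)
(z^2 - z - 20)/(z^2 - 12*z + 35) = (z + 4)/(z - 7)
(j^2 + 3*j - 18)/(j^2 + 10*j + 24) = (j - 3)/(j + 4)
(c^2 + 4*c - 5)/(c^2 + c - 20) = (c - 1)/(c - 4)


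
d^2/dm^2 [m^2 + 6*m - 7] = 2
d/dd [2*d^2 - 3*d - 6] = 4*d - 3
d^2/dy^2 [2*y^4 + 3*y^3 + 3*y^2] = 24*y^2 + 18*y + 6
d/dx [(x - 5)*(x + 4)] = 2*x - 1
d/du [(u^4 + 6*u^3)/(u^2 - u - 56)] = u^2*(-u*(u + 6)*(2*u - 1) + 2*(-2*u - 9)*(-u^2 + u + 56))/(-u^2 + u + 56)^2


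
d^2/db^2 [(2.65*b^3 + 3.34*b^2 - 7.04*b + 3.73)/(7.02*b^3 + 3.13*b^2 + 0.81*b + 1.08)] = (4.54747350886464e-13*b^7 + 212.738292*b^6 - 2172.014676*b^5 + 922.621752*b^4 + 867.555902*b^3 + 933.17145*b^2 + 48.397662*b - 0.214541999999996)/(345.948408*b^9 + 462.742956*b^8 + 326.074086*b^7 + 297.119629*b^6 + 180.006381*b^5 + 74.749311*b^4 + 41.524569*b^3 + 13.07826*b^2 + 2.834352*b + 1.259712)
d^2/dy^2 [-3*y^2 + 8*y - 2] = -6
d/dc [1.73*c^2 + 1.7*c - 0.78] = 3.46*c + 1.7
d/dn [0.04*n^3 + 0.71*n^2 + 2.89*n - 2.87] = 0.12*n^2 + 1.42*n + 2.89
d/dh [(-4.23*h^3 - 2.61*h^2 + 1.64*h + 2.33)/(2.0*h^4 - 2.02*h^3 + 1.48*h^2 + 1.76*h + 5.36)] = (8.46*h^6 + 10.44*h^5 - 21.3726*h^4 - 26.904*h^3 - 60.9194*h^2 - 34.876*h + 4.6896)/(4.0*h^8 - 8.08*h^7 + 10.0004*h^6 + 1.0608*h^5 + 16.52*h^4 - 16.4448*h^3 + 18.9632*h^2 + 18.8672*h + 28.7296)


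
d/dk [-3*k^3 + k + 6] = 1 - 9*k^2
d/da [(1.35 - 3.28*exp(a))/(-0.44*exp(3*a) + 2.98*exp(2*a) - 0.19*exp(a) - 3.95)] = (-2.8864*exp(3*a) + 11.5564*exp(2*a) - 8.046*exp(a) + 13.2125)*exp(a)/(0.1936*exp(6*a) - 2.6224*exp(5*a) + 9.0476*exp(4*a) + 2.3436*exp(3*a) - 23.5059*exp(2*a) + 1.501*exp(a) + 15.6025)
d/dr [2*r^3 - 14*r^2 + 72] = 2*r*(3*r - 14)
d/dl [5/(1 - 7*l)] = 35/(7*l - 1)^2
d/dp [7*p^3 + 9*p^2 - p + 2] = 21*p^2 + 18*p - 1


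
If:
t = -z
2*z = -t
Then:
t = 0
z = 0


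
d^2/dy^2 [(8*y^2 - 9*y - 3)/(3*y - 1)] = -92/(27*y^3 - 27*y^2 + 9*y - 1)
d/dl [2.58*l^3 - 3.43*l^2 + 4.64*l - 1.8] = 7.74*l^2 - 6.86*l + 4.64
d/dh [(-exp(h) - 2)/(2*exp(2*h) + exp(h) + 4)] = ((exp(h) + 2)*(4*exp(h) + 1) - 2*exp(2*h) - exp(h) - 4)*exp(h)/(2*exp(2*h) + exp(h) + 4)^2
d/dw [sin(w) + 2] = cos(w)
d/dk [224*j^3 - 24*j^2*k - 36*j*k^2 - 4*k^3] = -24*j^2 - 72*j*k - 12*k^2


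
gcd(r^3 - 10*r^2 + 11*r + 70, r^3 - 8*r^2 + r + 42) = r^2 - 5*r - 14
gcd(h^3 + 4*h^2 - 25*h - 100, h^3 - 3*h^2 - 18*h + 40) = h^2 - h - 20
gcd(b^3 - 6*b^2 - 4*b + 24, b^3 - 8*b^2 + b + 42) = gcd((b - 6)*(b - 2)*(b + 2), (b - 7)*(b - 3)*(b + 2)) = b + 2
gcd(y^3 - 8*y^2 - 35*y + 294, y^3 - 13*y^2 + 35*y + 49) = y^2 - 14*y + 49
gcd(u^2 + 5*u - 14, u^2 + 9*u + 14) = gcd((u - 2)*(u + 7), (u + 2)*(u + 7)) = u + 7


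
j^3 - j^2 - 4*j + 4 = (j - 2)*(j - 1)*(j + 2)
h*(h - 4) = h^2 - 4*h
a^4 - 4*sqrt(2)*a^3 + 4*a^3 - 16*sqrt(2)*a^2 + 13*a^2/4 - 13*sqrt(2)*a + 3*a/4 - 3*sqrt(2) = (a + 1/2)^2*(a + 3)*(a - 4*sqrt(2))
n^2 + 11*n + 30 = (n + 5)*(n + 6)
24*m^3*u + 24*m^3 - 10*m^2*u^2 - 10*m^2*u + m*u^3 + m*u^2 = (-6*m + u)*(-4*m + u)*(m*u + m)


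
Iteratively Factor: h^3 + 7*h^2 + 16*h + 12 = (h + 2)*(h^2 + 5*h + 6) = (h + 2)*(h + 3)*(h + 2)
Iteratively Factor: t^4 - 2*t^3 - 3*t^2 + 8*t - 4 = (t - 1)*(t^3 - t^2 - 4*t + 4) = (t - 1)*(t + 2)*(t^2 - 3*t + 2) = (t - 2)*(t - 1)*(t + 2)*(t - 1)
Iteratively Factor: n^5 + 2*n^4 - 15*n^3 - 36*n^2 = (n - 4)*(n^4 + 6*n^3 + 9*n^2) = (n - 4)*(n + 3)*(n^3 + 3*n^2) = n*(n - 4)*(n + 3)*(n^2 + 3*n) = n*(n - 4)*(n + 3)^2*(n)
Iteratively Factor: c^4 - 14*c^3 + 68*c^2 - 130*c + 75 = (c - 5)*(c^3 - 9*c^2 + 23*c - 15) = (c - 5)^2*(c^2 - 4*c + 3) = (c - 5)^2*(c - 1)*(c - 3)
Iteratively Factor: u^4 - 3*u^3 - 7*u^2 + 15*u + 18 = (u - 3)*(u^3 - 7*u - 6) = (u - 3)*(u + 2)*(u^2 - 2*u - 3) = (u - 3)*(u + 1)*(u + 2)*(u - 3)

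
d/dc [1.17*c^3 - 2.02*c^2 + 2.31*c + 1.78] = 3.51*c^2 - 4.04*c + 2.31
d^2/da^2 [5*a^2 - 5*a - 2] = 10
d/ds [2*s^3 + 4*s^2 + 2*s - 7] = 6*s^2 + 8*s + 2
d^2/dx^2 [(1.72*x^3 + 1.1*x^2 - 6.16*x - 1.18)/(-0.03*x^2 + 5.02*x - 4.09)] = (-1.73472347597681e-18*x^5 - 86.58752*x^3 + 212.704368*x^2 - 178.235232*x + 275.333328)/(2.7e-5*x^6 - 0.013554*x^5 + 2.279079*x^4 - 130.201732*x^3 + 310.714437*x^2 - 251.925186*x + 68.417929)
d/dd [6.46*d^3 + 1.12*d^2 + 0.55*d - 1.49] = 19.38*d^2 + 2.24*d + 0.55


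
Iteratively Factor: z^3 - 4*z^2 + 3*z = (z - 1)*(z^2 - 3*z) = (z - 3)*(z - 1)*(z)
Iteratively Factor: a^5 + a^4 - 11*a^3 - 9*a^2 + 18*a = (a + 3)*(a^4 - 2*a^3 - 5*a^2 + 6*a) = (a - 3)*(a + 3)*(a^3 + a^2 - 2*a) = (a - 3)*(a - 1)*(a + 3)*(a^2 + 2*a) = a*(a - 3)*(a - 1)*(a + 3)*(a + 2)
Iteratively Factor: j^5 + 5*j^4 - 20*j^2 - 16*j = (j + 2)*(j^4 + 3*j^3 - 6*j^2 - 8*j) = (j + 2)*(j + 4)*(j^3 - j^2 - 2*j) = (j + 1)*(j + 2)*(j + 4)*(j^2 - 2*j) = (j - 2)*(j + 1)*(j + 2)*(j + 4)*(j)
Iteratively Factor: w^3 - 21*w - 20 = (w + 4)*(w^2 - 4*w - 5) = (w - 5)*(w + 4)*(w + 1)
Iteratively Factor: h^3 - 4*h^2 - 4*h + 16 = (h - 2)*(h^2 - 2*h - 8) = (h - 4)*(h - 2)*(h + 2)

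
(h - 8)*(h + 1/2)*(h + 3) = h^3 - 9*h^2/2 - 53*h/2 - 12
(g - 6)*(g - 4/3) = g^2 - 22*g/3 + 8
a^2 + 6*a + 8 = (a + 2)*(a + 4)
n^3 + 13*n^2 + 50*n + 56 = (n + 2)*(n + 4)*(n + 7)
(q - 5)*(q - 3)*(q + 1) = q^3 - 7*q^2 + 7*q + 15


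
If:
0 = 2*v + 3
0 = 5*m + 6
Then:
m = -6/5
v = -3/2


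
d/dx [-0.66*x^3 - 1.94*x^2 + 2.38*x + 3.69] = -1.98*x^2 - 3.88*x + 2.38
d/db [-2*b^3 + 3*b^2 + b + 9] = -6*b^2 + 6*b + 1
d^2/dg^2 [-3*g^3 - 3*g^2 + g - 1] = -18*g - 6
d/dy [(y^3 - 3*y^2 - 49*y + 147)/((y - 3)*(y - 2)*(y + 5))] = 3*(y^2 + 26*y + 49)/(y^4 + 6*y^3 - 11*y^2 - 60*y + 100)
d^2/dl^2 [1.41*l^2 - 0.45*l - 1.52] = 2.82000000000000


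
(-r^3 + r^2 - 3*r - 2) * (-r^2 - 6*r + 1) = r^5 + 5*r^4 - 4*r^3 + 21*r^2 + 9*r - 2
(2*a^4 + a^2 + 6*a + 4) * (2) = 4*a^4 + 2*a^2 + 12*a + 8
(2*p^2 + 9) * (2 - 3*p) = -6*p^3 + 4*p^2 - 27*p + 18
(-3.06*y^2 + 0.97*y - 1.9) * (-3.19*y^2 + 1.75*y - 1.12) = 9.7614*y^4 - 8.4493*y^3 + 11.1857*y^2 - 4.4114*y + 2.128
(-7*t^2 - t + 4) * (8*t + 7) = -56*t^3 - 57*t^2 + 25*t + 28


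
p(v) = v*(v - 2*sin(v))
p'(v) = v*(1 - 2*cos(v)) + v - 2*sin(v) = -2*v*cos(v) + 2*v - 2*sin(v)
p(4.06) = 22.94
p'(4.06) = 14.64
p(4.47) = 28.66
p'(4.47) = 13.03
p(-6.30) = 39.48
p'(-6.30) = 0.03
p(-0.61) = -0.33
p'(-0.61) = 0.93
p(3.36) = 12.75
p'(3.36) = 13.71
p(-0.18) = -0.03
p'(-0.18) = 0.35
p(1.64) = -0.58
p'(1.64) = 1.51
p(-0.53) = -0.25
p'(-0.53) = 0.87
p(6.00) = 39.35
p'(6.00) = 1.04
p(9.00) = 73.58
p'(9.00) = 33.58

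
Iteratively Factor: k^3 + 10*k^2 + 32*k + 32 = (k + 4)*(k^2 + 6*k + 8) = (k + 2)*(k + 4)*(k + 4)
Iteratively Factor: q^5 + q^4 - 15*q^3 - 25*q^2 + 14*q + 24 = (q + 3)*(q^4 - 2*q^3 - 9*q^2 + 2*q + 8) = (q + 2)*(q + 3)*(q^3 - 4*q^2 - q + 4) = (q - 1)*(q + 2)*(q + 3)*(q^2 - 3*q - 4) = (q - 1)*(q + 1)*(q + 2)*(q + 3)*(q - 4)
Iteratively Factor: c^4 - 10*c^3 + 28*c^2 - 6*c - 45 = (c - 5)*(c^3 - 5*c^2 + 3*c + 9) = (c - 5)*(c - 3)*(c^2 - 2*c - 3) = (c - 5)*(c - 3)*(c + 1)*(c - 3)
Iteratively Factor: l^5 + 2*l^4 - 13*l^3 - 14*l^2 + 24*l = (l + 2)*(l^4 - 13*l^2 + 12*l) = (l - 1)*(l + 2)*(l^3 + l^2 - 12*l) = (l - 3)*(l - 1)*(l + 2)*(l^2 + 4*l) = l*(l - 3)*(l - 1)*(l + 2)*(l + 4)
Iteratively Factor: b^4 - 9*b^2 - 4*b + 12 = (b - 1)*(b^3 + b^2 - 8*b - 12) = (b - 1)*(b + 2)*(b^2 - b - 6) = (b - 1)*(b + 2)^2*(b - 3)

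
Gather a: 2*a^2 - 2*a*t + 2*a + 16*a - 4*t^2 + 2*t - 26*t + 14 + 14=2*a^2 + a*(18 - 2*t) - 4*t^2 - 24*t + 28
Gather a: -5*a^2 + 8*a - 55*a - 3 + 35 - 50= -5*a^2 - 47*a - 18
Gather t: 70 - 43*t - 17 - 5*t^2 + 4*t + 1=-5*t^2 - 39*t + 54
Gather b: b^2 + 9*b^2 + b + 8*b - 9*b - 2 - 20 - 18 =10*b^2 - 40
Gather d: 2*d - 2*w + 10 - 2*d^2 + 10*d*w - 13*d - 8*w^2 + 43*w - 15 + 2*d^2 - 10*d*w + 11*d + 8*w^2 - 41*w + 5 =0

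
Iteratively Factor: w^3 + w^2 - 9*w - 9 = (w - 3)*(w^2 + 4*w + 3) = (w - 3)*(w + 1)*(w + 3)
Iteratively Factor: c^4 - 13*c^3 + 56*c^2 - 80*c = (c)*(c^3 - 13*c^2 + 56*c - 80) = c*(c - 4)*(c^2 - 9*c + 20) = c*(c - 4)^2*(c - 5)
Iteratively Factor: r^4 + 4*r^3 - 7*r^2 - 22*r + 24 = (r + 3)*(r^3 + r^2 - 10*r + 8) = (r - 1)*(r + 3)*(r^2 + 2*r - 8) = (r - 2)*(r - 1)*(r + 3)*(r + 4)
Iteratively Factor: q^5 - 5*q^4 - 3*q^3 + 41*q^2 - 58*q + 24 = (q - 2)*(q^4 - 3*q^3 - 9*q^2 + 23*q - 12) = (q - 2)*(q - 1)*(q^3 - 2*q^2 - 11*q + 12) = (q - 4)*(q - 2)*(q - 1)*(q^2 + 2*q - 3) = (q - 4)*(q - 2)*(q - 1)*(q + 3)*(q - 1)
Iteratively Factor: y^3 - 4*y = (y - 2)*(y^2 + 2*y) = y*(y - 2)*(y + 2)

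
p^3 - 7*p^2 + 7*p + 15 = (p - 5)*(p - 3)*(p + 1)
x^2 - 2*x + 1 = (x - 1)^2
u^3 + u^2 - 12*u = u*(u - 3)*(u + 4)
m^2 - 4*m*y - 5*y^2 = (m - 5*y)*(m + y)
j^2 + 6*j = j*(j + 6)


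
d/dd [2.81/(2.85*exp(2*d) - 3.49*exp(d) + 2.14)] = (9.8069 - 16.017*exp(d))*exp(d)/(2.85*exp(2*d) - 3.49*exp(d) + 2.14)^2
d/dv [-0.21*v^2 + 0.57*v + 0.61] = 0.57 - 0.42*v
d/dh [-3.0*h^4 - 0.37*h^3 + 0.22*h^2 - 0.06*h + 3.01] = -12.0*h^3 - 1.11*h^2 + 0.44*h - 0.06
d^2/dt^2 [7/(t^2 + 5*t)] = 14*(-t*(t + 5) + (2*t + 5)^2)/(t^3*(t + 5)^3)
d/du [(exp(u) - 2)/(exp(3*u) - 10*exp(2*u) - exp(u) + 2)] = ((exp(u) - 2)*(-3*exp(2*u) + 20*exp(u) + 1) + exp(3*u) - 10*exp(2*u) - exp(u) + 2)*exp(u)/(exp(3*u) - 10*exp(2*u) - exp(u) + 2)^2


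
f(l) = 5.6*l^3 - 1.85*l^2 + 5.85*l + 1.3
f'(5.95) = 578.60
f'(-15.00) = 3841.35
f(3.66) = 272.49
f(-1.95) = -58.67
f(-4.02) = -415.92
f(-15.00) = -19402.70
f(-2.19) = -79.20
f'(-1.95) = 76.95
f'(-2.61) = 129.95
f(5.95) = 1150.22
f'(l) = 16.8*l^2 - 3.7*l + 5.85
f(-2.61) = -126.14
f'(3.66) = 217.35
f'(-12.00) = 2469.45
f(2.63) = 105.76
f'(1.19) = 25.24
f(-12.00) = -10012.10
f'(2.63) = 112.32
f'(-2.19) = 94.53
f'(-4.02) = 292.22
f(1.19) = 15.08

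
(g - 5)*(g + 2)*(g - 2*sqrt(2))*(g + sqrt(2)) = g^4 - 3*g^3 - sqrt(2)*g^3 - 14*g^2 + 3*sqrt(2)*g^2 + 12*g + 10*sqrt(2)*g + 40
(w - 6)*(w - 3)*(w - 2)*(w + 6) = w^4 - 5*w^3 - 30*w^2 + 180*w - 216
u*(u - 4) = u^2 - 4*u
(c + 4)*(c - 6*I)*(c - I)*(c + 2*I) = c^4 + 4*c^3 - 5*I*c^3 + 8*c^2 - 20*I*c^2 + 32*c - 12*I*c - 48*I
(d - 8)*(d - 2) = d^2 - 10*d + 16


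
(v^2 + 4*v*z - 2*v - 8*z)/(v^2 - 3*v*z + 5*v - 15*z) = (v^2 + 4*v*z - 2*v - 8*z)/(v^2 - 3*v*z + 5*v - 15*z)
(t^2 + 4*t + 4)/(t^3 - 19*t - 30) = (t + 2)/(t^2 - 2*t - 15)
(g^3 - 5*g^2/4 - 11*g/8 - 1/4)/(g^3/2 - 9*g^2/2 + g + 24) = (8*g^3 - 10*g^2 - 11*g - 2)/(4*(g^3 - 9*g^2 + 2*g + 48))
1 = 1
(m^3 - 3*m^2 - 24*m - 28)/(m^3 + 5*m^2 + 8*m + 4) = (m - 7)/(m + 1)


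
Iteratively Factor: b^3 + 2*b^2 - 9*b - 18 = (b - 3)*(b^2 + 5*b + 6) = (b - 3)*(b + 2)*(b + 3)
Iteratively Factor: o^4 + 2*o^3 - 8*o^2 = (o)*(o^3 + 2*o^2 - 8*o) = o*(o - 2)*(o^2 + 4*o) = o*(o - 2)*(o + 4)*(o)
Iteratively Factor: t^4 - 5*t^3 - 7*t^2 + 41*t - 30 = (t - 5)*(t^3 - 7*t + 6) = (t - 5)*(t + 3)*(t^2 - 3*t + 2) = (t - 5)*(t - 1)*(t + 3)*(t - 2)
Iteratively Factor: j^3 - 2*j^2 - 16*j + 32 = (j - 2)*(j^2 - 16) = (j - 2)*(j + 4)*(j - 4)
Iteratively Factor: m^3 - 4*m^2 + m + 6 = (m - 2)*(m^2 - 2*m - 3) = (m - 3)*(m - 2)*(m + 1)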